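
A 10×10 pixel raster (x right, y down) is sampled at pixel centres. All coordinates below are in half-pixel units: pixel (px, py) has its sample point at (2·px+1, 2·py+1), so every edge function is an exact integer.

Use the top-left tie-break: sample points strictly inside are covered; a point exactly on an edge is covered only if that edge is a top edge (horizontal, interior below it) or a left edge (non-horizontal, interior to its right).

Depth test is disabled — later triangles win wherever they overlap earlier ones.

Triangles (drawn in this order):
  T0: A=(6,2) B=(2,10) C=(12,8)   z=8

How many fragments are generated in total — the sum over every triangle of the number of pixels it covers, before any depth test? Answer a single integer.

T0:
  2·area = 72  (B↔C swapped to make it positive)
  edge (6, 2)→(12, 8): d=(6,6) right/bottom  bias=-1
  edge (12, 8)→(2, 10): d=(-10,2) right/bottom  bias=-1
  edge (2, 10)→(6, 2): d=(4,-8) top-left  bias=+0
    (2,0)@(5, 1): e=[0,84,-12] → .  [on edge]
    (3,1)@(7, 3): e=[0,60,12] → .  [on edge]
    (2,2)@(5, 5): e=[24,44,4] → X
    (3,2)@(7, 5): e=[12,40,20] → X
    (4,2)@(9, 5): e=[0,36,36] → .  [on edge]
    (2,3)@(5, 7): e=[36,24,12] → X
    (4,3)@(9, 7): e=[12,16,44] → X
    (5,3)@(11, 7): e=[0,12,60] → .  [on edge]
    (8,3)@(17, 7): e=[-36,0,108] → .  [on edge]
    (1,4)@(3, 9): e=[60,8,4] → X
    (3,4)@(7, 9): e=[36,0,36] → .  [on edge]
    (4,4)@(9, 9): e=[24,-4,52] → .
    (6,4)@(13, 9): e=[0,-12,84] → .  [on edge]
    (7,5)@(15, 11): e=[0,-36,108] → .  [on edge]
    (8,6)@(17, 13): e=[0,-60,132] → .  [on edge]
    (9,7)@(19, 15): e=[0,-84,156] → .  [on edge]
  covered (7 px):
    . . . . . . . . . .
    . . . . . . . . . .
    . . X X . . . . . .
    . . X X X . . . . .
    . X X . . . . . . .
    . . . . . . . . . .
    . . . . . . . . . .
    . . . . . . . . . .
    . . . . . . . . . .
    . . . . . . . . . .

Result: 7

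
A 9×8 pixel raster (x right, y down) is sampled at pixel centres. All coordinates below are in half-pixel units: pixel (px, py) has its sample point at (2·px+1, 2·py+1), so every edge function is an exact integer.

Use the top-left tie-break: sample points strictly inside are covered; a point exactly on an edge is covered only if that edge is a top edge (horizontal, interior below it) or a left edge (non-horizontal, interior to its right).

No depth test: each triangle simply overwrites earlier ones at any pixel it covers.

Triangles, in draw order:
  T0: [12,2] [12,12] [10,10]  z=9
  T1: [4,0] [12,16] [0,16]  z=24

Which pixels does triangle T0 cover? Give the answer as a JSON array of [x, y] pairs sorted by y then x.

T0:
  2·area = 20
  edge (12, 2)→(12, 12): d=(0,10) right/bottom  bias=-1
  edge (12, 12)→(10, 10): d=(-2,-2) top-left  bias=+0
  edge (10, 10)→(12, 2): d=(2,-8) top-left  bias=+0
    (0,0)@(1, 1): e=[110,0,-90] → ·  [on edge]
    (1,1)@(3, 3): e=[90,0,-70] → ·  [on edge]
    (2,2)@(5, 5): e=[70,0,-50] → ·  [on edge]
    (3,3)@(7, 7): e=[50,0,-30] → ·  [on edge]
    (5,3)@(11, 7): e=[10,8,2] → █
    (6,3)@(13, 7): e=[-10,12,18] → ·
    (4,4)@(9, 9): e=[30,0,-10] → ·  [on edge]
    (5,4)@(11, 9): e=[10,4,6] → █
    (6,4)@(13, 9): e=[-10,8,22] → ·
    (5,5)@(11, 11): e=[10,0,10] → █  [on edge]
    (6,5)@(13, 11): e=[-10,4,26] → ·
    (5,6)@(11, 13): e=[10,-4,14] → ·
    (6,6)@(13, 13): e=[-10,0,30] → ·  [on edge]
    (7,7)@(15, 15): e=[-30,0,50] → ·  [on edge]
  covered (3 px):
    · · · · · · · · ·
    · · · · · · · · ·
    · · · · · · · · ·
    · · · · · █ · · ·
    · · · · · █ · · ·
    · · · · · █ · · ·
    · · · · · · · · ·
    · · · · · · · · ·
T1:
  2·area = 192
  edge (4, 0)→(12, 16): d=(8,16) right/bottom  bias=-1
  edge (12, 16)→(0, 16): d=(-12,0) right/bottom  bias=-1
  edge (0, 16)→(4, 0): d=(4,-16) top-left  bias=+0
    (2,1)@(5, 3): e=[8,156,28] → █
    (3,1)@(7, 3): e=[-24,156,60] → ·
    (1,2)@(3, 5): e=[56,132,4] → █
    (3,2)@(7, 5): e=[-8,132,68] → ·
    (1,3)@(3, 7): e=[72,108,12] → █
    (3,3)@(7, 7): e=[8,108,76] → █
    (4,3)@(9, 7): e=[-24,108,108] → ·
    (1,4)@(3, 9): e=[88,84,20] → █
    (4,4)@(9, 9): e=[-8,84,116] → ·
    (1,5)@(3, 11): e=[104,60,28] → █
    (4,5)@(9, 11): e=[8,60,124] → █
    (5,5)@(11, 11): e=[-24,60,156] → ·
  covered (24 px):
    · · · · · · · · ·
    · · █ · · · · · ·
    · █ █ · · · · · ·
    · █ █ █ · · · · ·
    · █ █ █ · · · · ·
    · █ █ █ █ · · · ·
    █ █ █ █ █ · · · ·
    █ █ █ █ █ █ · · ·

Answer: [[5,3],[5,4],[5,5]]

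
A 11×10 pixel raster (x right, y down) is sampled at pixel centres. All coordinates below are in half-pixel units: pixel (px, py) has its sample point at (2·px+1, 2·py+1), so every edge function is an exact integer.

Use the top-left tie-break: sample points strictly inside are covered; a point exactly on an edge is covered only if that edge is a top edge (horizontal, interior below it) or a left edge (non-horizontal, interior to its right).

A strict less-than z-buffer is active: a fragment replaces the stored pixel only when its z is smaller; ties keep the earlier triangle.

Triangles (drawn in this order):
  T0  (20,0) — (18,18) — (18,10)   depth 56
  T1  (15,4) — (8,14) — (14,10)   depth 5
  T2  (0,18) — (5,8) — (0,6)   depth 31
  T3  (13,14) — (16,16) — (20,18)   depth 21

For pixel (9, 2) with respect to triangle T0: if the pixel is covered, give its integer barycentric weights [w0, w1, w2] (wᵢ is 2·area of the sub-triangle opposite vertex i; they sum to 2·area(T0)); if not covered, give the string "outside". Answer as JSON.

T0:
  2·area = 16
  edge (20, 0)→(18, 18): d=(-2,18) right/bottom  bias=-1
  edge (18, 18)→(18, 10): d=(0,-8) top-left  bias=+0
  edge (18, 10)→(20, 0): d=(2,-10) top-left  bias=+0
    (9,2)@(19, 5): e=[8,8,0] → X  [on edge]
    (10,2)@(21, 5): e=[-28,24,20] → .
    (9,3)@(19, 7): e=[4,8,4] → X
    (10,3)@(21, 7): e=[-32,24,24] → .
    (9,4)@(19, 9): e=[0,8,8] → .  [on edge]
    (8,7)@(17, 15): e=[24,-8,0] → .  [on edge]
  covered (2 px):
    . . . . . . . . . . .
    . . . . . . . . . . .
    . . . . . . . . . X .
    . . . . . . . . . X .
    . . . . . . . . . . .
    . . . . . . . . . . .
    . . . . . . . . . . .
    . . . . . . . . . . .
    . . . . . . . . . . .
    . . . . . . . . . . .
T1:
  2·area = 32  (B↔C swapped to make it positive)
  edge (15, 4)→(14, 10): d=(-1,6) right/bottom  bias=-1
  edge (14, 10)→(8, 14): d=(-6,4) right/bottom  bias=-1
  edge (8, 14)→(15, 4): d=(7,-10) top-left  bias=+0
    (6,3)@(13, 7): e=[9,22,1] → X
    (7,3)@(15, 7): e=[-3,14,21] → .
    (6,4)@(13, 9): e=[7,10,15] → X
    (7,4)@(15, 9): e=[-5,2,35] → .
    (5,5)@(11, 11): e=[17,6,9] → X
    (6,5)@(13, 11): e=[5,-2,29] → .
    (4,6)@(9, 13): e=[27,2,3] → X
    (5,6)@(11, 13): e=[15,-6,23] → .
    (4,7)@(9, 15): e=[25,-10,17] → .
  covered (4 px):
    . . . . . . . . . . .
    . . . . . . . . . . .
    . . . . . . . . . . .
    . . . . . . X . . . .
    . . . . . . X . . . .
    . . . . . X . . . . .
    . . . . X . . . . . .
    . . . . . . . . . . .
    . . . . . . . . . . .
    . . . . . . . . . . .
T2:
  2·area = 60  (B↔C swapped to make it positive)
  edge (0, 18)→(0, 6): d=(0,-12) top-left  bias=+0
  edge (0, 6)→(5, 8): d=(5,2) right/bottom  bias=-1
  edge (5, 8)→(0, 18): d=(-5,10) right/bottom  bias=-1
    (0,3)@(1, 7): e=[12,3,45] → X
    (1,3)@(3, 7): e=[36,-1,25] → .
    (0,4)@(1, 9): e=[12,13,35] → X
    (1,4)@(3, 9): e=[36,9,15] → X
    (2,4)@(5, 9): e=[60,5,-5] → .
    (0,5)@(1, 11): e=[12,23,25] → X
    (2,5)@(5, 11): e=[60,15,-15] → .
    (0,6)@(1, 13): e=[12,33,15] → X
    (1,6)@(3, 13): e=[36,29,-5] → .
    (0,7)@(1, 15): e=[12,43,5] → X
    (1,7)@(3, 15): e=[36,39,-15] → .
    (0,8)@(1, 17): e=[12,53,-5] → .
  covered (7 px):
    . . . . . . . . . . .
    . . . . . . . . . . .
    . . . . . . . . . . .
    X . . . . . . . . . .
    X X . . . . . . . . .
    X X . . . . . . . . .
    X . . . . . . . . . .
    X . . . . . . . . . .
    . . . . . . . . . . .
    . . . . . . . . . . .
T3:
  2·area = 2  (B↔C swapped to make it positive)
  edge (13, 14)→(20, 18): d=(7,4) right/bottom  bias=-1
  edge (20, 18)→(16, 16): d=(-4,-2) top-left  bias=+0
  edge (16, 16)→(13, 14): d=(-3,-2) top-left  bias=+0
  covered (0 px):
    . . . . . . . . . . .
    . . . . . . . . . . .
    . . . . . . . . . . .
    . . . . . . . . . . .
    . . . . . . . . . . .
    . . . . . . . . . . .
    . . . . . . . . . . .
    . . . . . . . . . . .
    . . . . . . . . . . .
    . . . . . . . . . . .

Final: [8,0,8]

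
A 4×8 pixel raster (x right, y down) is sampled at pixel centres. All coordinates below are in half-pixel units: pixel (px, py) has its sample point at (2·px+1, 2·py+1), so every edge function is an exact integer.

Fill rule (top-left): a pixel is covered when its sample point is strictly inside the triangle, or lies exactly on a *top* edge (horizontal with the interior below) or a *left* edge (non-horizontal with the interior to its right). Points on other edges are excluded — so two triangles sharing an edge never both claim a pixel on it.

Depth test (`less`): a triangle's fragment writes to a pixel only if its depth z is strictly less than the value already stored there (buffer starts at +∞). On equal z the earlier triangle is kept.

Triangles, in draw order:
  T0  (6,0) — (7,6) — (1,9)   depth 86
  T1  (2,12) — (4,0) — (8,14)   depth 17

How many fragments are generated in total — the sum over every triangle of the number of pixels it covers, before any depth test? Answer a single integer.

T0:
  2·area = 39
  edge (6, 0)→(7, 6): d=(1,6) right/bottom  bias=-1
  edge (7, 6)→(1, 9): d=(-6,3) right/bottom  bias=-1
  edge (1, 9)→(6, 0): d=(5,-9) top-left  bias=+0
    (2,1)@(5, 3): e=[9,24,6] → █
    (3,1)@(7, 3): e=[-3,18,24] → ·
    (2,2)@(5, 5): e=[11,12,16] → █
    (3,2)@(7, 5): e=[-1,6,34] → ·
    (1,3)@(3, 7): e=[25,6,8] → █
    (2,3)@(5, 7): e=[13,0,26] → ·  [on edge]
    (0,4)@(1, 9): e=[39,0,0] → ·  [on edge]
    (1,4)@(3, 9): e=[27,-6,18] → ·
  covered (3 px):
    · · · ·
    · · █ ·
    · · █ ·
    · █ · ·
    · · · ·
    · · · ·
    · · · ·
    · · · ·
T1:
  2·area = 76
  edge (2, 12)→(4, 0): d=(2,-12) top-left  bias=+0
  edge (4, 0)→(8, 14): d=(4,14) right/bottom  bias=-1
  edge (8, 14)→(2, 12): d=(-6,-2) top-left  bias=+0
    (2,2)@(5, 5): e=[22,6,48] → █
    (3,2)@(7, 5): e=[46,-22,52] → ·
    (1,3)@(3, 7): e=[2,42,32] → █
    (3,3)@(7, 7): e=[50,-14,40] → ·
    (1,4)@(3, 9): e=[6,50,20] → █
    (3,4)@(7, 9): e=[54,-6,28] → ·
    (1,5)@(3, 11): e=[10,58,8] → █
    (3,5)@(7, 11): e=[58,2,16] → █
    (1,6)@(3, 13): e=[14,66,-4] → ·
    (2,6)@(5, 13): e=[38,38,0] → █  [on edge]
    (2,7)@(5, 15): e=[42,46,-12] → ·
    (3,7)@(7, 15): e=[66,18,-8] → ·
  covered (10 px):
    · · · ·
    · · · ·
    · · █ ·
    · █ █ ·
    · █ █ ·
    · █ █ █
    · · █ █
    · · · ·

Final: 13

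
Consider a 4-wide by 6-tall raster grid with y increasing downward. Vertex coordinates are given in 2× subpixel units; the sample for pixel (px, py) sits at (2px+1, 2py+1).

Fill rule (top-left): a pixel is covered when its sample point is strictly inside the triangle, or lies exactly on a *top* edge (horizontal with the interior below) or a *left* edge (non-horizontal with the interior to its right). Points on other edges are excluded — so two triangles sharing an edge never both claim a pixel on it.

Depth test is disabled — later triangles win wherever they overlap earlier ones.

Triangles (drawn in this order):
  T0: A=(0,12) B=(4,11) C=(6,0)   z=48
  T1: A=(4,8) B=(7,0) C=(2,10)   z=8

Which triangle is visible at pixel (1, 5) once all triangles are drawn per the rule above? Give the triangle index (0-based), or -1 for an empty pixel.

T0:
  2·area = 42  (B↔C swapped to make it positive)
  edge (0, 12)→(6, 0): d=(6,-12) top-left  bias=+0
  edge (6, 0)→(4, 11): d=(-2,11) right/bottom  bias=-1
  edge (4, 11)→(0, 12): d=(-4,1) right/bottom  bias=-1
    (2,1)@(5, 3): e=[6,5,31] → X
    (3,1)@(7, 3): e=[30,-17,29] → .
    (2,2)@(5, 5): e=[18,1,23] → X
    (3,2)@(7, 5): e=[42,-21,21] → .
    (1,3)@(3, 7): e=[6,19,17] → X
    (2,3)@(5, 7): e=[30,-3,15] → .
    (1,4)@(3, 9): e=[18,15,9] → X
    (2,4)@(5, 9): e=[42,-7,7] → .
    (0,5)@(1, 11): e=[6,33,3] → X
    (2,5)@(5, 11): e=[54,-11,-1] → .
  covered (6 px):
    . . . .
    . . X .
    . . X .
    . X . .
    . X . .
    X X . .
T1:
  2·area = 10  (B↔C swapped to make it positive)
  edge (4, 8)→(2, 10): d=(-2,2) right/bottom  bias=-1
  edge (2, 10)→(7, 0): d=(5,-10) top-left  bias=+0
  edge (7, 0)→(4, 8): d=(-3,8) right/bottom  bias=-1
    (2,2)@(5, 5): e=[4,5,1] → X
    (3,2)@(7, 5): e=[0,25,-15] → .  [on edge]
    (2,3)@(5, 7): e=[0,15,-5] → .  [on edge]
    (1,4)@(3, 9): e=[0,5,5] → .  [on edge]
    (0,5)@(1, 11): e=[0,-5,15] → .  [on edge]
  covered (1 px):
    . . . .
    . . . .
    . . X .
    . . . .
    . . . .
    . . . .

Z-buffer (winner per pixel, '.' = empty):
  . . . .
  . . 0 .
  . . 1 .
  . 0 . .
  . 0 . .
  0 0 . .

Result: 0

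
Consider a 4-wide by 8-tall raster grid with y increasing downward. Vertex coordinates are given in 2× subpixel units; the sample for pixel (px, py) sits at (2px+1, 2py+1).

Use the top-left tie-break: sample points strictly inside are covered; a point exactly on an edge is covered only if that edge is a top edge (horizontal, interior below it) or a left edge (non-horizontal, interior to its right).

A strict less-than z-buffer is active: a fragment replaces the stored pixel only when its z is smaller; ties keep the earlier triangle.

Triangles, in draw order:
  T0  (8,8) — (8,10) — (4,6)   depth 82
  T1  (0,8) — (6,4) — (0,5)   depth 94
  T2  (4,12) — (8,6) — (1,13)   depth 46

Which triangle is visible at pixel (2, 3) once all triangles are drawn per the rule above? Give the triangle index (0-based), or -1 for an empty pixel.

T0:
  2·area = 8
  edge (8, 8)→(8, 10): d=(0,2) right/bottom  bias=-1
  edge (8, 10)→(4, 6): d=(-4,-4) top-left  bias=+0
  edge (4, 6)→(8, 8): d=(4,2) right/bottom  bias=-1
    (0,1)@(1, 3): e=[14,0,-6] → ·  [on edge]
    (1,2)@(3, 5): e=[10,0,-2] → ·  [on edge]
    (2,3)@(5, 7): e=[6,0,2] → █  [on edge]
    (3,3)@(7, 7): e=[2,8,-2] → ·
    (2,4)@(5, 9): e=[6,-8,10] → ·
    (3,4)@(7, 9): e=[2,0,6] → █  [on edge]
    (3,5)@(7, 11): e=[2,-8,14] → ·
  covered (2 px):
    · · · ·
    · · · ·
    · · · ·
    · · █ ·
    · · · █
    · · · ·
    · · · ·
    · · · ·
T1:
  2·area = 18  (B↔C swapped to make it positive)
  edge (0, 8)→(0, 5): d=(0,-3) top-left  bias=+0
  edge (0, 5)→(6, 4): d=(6,-1) top-left  bias=+0
  edge (6, 4)→(0, 8): d=(-6,4) right/bottom  bias=-1
    (0,2)@(1, 5): e=[3,1,14] → █
    (1,2)@(3, 5): e=[9,3,6] → █
    (2,2)@(5, 5): e=[15,5,-2] → ·
    (0,3)@(1, 7): e=[3,13,2] → █
    (1,3)@(3, 7): e=[9,15,-6] → ·
    (0,4)@(1, 9): e=[3,25,-10] → ·
  covered (3 px):
    · · · ·
    · · · ·
    █ █ · ·
    █ · · ·
    · · · ·
    · · · ·
    · · · ·
    · · · ·
T2:
  2·area = 14  (B↔C swapped to make it positive)
  edge (4, 12)→(1, 13): d=(-3,1) right/bottom  bias=-1
  edge (1, 13)→(8, 6): d=(7,-7) top-left  bias=+0
  edge (8, 6)→(4, 12): d=(-4,6) right/bottom  bias=-1
    (3,3)@(7, 7): e=[12,0,2] → █  [on edge]
    (2,4)@(5, 9): e=[8,0,6] → █  [on edge]
    (3,4)@(7, 9): e=[6,14,-6] → ·
    (1,5)@(3, 11): e=[4,0,10] → █  [on edge]
    (2,5)@(5, 11): e=[2,14,-2] → ·
    (3,5)@(7, 11): e=[0,28,-14] → ·  [on edge]
    (0,6)@(1, 13): e=[0,0,14] → ·  [on edge]
    (1,6)@(3, 13): e=[-2,14,2] → ·
  covered (3 px):
    · · · ·
    · · · ·
    · · · ·
    · · · █
    · · █ ·
    · █ · ·
    · · · ·
    · · · ·

Z-buffer (winner per pixel, '.' = empty):
  . . . .
  . . . .
  1 1 . .
  1 . 0 2
  . . 2 0
  . 2 . .
  . . . .
  . . . .

Result: 0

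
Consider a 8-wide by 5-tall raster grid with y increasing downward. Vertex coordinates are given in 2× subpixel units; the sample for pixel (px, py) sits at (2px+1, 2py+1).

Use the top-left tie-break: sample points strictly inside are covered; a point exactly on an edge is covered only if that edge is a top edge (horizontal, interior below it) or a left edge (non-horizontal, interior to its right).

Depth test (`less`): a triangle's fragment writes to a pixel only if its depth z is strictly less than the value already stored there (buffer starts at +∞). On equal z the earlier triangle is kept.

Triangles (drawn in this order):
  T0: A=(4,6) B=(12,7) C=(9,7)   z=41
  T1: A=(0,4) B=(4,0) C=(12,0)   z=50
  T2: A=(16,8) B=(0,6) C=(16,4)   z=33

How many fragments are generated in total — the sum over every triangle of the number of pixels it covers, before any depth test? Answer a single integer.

T0:
  2·area = 3
  edge (4, 6)→(12, 7): d=(8,1) right/bottom  bias=-1
  edge (12, 7)→(9, 7): d=(-3,0) right/bottom  bias=-1
  edge (9, 7)→(4, 6): d=(-5,-1) top-left  bias=+0
    (0,3)@(1, 7): e=[11,0,-8] → ·  [on edge]
    (1,3)@(3, 7): e=[9,0,-6] → ·  [on edge]
    (2,3)@(5, 7): e=[7,0,-4] → ·  [on edge]
    (3,3)@(7, 7): e=[5,0,-2] → ·  [on edge]
    (4,3)@(9, 7): e=[3,0,0] → ·  [on edge]
    (5,3)@(11, 7): e=[1,0,2] → ·  [on edge]
    (6,3)@(13, 7): e=[-1,0,4] → ·  [on edge]
    (7,3)@(15, 7): e=[-3,0,6] → ·  [on edge]
  covered (0 px):
    · · · · · · · ·
    · · · · · · · ·
    · · · · · · · ·
    · · · · · · · ·
    · · · · · · · ·
T1:
  2·area = 32
  edge (0, 4)→(4, 0): d=(4,-4) top-left  bias=+0
  edge (4, 0)→(12, 0): d=(8,0) top-left  bias=+0
  edge (12, 0)→(0, 4): d=(-12,4) right/bottom  bias=-1
    (1,0)@(3, 1): e=[0,8,24] → #  [on edge]
    (2,0)@(5, 1): e=[8,8,16] → #
    (3,0)@(7, 1): e=[16,8,8] → #
    (4,0)@(9, 1): e=[24,8,0] → ·  [on edge]
    (0,1)@(1, 3): e=[0,24,8] → #  [on edge]
    (1,1)@(3, 3): e=[8,24,0] → ·  [on edge]
    (2,1)@(5, 3): e=[16,24,-8] → ·
    (3,1)@(7, 3): e=[24,24,-16] → ·
    (0,2)@(1, 5): e=[8,40,-16] → ·
  covered (4 px):
    · # # # · · · ·
    # · · · · · · ·
    · · · · · · · ·
    · · · · · · · ·
    · · · · · · · ·
T2:
  2·area = 64
  edge (16, 8)→(0, 6): d=(-16,-2) top-left  bias=+0
  edge (0, 6)→(16, 4): d=(16,-2) top-left  bias=+0
  edge (16, 4)→(16, 8): d=(0,4) right/bottom  bias=-1
    (4,2)@(9, 5): e=[34,2,28] → #
    (5,2)@(11, 5): e=[38,6,20] → #
    (6,2)@(13, 5): e=[42,10,12] → #
    (7,2)@(15, 5): e=[46,14,4] → #
    (4,3)@(9, 7): e=[2,34,28] → #
    (4,4)@(9, 9): e=[-30,66,28] → ·
    (5,4)@(11, 9): e=[-26,70,20] → ·
    (6,4)@(13, 9): e=[-22,74,12] → ·
    (7,4)@(15, 9): e=[-18,78,4] → ·
  covered (8 px):
    · · · · · · · ·
    · · · · · · · ·
    · · · · # # # #
    · · · · # # # #
    · · · · · · · ·

Answer: 12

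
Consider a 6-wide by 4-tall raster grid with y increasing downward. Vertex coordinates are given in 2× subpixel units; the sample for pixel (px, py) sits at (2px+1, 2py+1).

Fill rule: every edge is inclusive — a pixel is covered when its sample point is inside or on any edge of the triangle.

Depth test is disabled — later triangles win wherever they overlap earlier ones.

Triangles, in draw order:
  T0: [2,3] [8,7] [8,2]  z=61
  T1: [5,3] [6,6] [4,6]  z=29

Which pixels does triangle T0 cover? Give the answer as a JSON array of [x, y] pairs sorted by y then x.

T0:
  2·area = 30  (B↔C swapped to make it positive)
  edge (2, 3)→(8, 2): d=(6,-1) inclusive
  edge (8, 2)→(8, 7): d=(0,5) inclusive
  edge (8, 7)→(2, 3): d=(-6,-4) inclusive
    (1,1)@(3, 3): e=[1,25,4] → #
    (2,1)@(5, 3): e=[3,15,12] → #
    (3,1)@(7, 3): e=[5,5,20] → #
    (4,1)@(9, 3): e=[7,-5,28] → ·
    (1,2)@(3, 5): e=[13,25,-8] → ·
    (2,2)@(5, 5): e=[15,15,0] → #  [on edge]
    (4,2)@(9, 5): e=[19,-5,16] → ·
    (2,3)@(5, 7): e=[27,15,-12] → ·
    (3,3)@(7, 7): e=[29,5,-4] → ·
  covered (5 px):
    · · · · · ·
    · # # # · ·
    · · # # · ·
    · · · · · ·
T1:
  2·area = 6
  edge (5, 3)→(6, 6): d=(1,3) inclusive
  edge (6, 6)→(4, 6): d=(-2,0) inclusive
  edge (4, 6)→(5, 3): d=(1,-3) inclusive
    (2,1)@(5, 3): e=[0,6,0] → #  [on edge]
    (3,1)@(7, 3): e=[-6,6,6] → ·
    (2,2)@(5, 5): e=[2,2,2] → #
    (3,2)@(7, 5): e=[-4,2,8] → ·
    (2,3)@(5, 7): e=[4,-2,4] → ·
  covered (2 px):
    · · · · · ·
    · · # · · ·
    · · # · · ·
    · · · · · ·

Final: [[1,1],[2,1],[3,1],[2,2],[3,2]]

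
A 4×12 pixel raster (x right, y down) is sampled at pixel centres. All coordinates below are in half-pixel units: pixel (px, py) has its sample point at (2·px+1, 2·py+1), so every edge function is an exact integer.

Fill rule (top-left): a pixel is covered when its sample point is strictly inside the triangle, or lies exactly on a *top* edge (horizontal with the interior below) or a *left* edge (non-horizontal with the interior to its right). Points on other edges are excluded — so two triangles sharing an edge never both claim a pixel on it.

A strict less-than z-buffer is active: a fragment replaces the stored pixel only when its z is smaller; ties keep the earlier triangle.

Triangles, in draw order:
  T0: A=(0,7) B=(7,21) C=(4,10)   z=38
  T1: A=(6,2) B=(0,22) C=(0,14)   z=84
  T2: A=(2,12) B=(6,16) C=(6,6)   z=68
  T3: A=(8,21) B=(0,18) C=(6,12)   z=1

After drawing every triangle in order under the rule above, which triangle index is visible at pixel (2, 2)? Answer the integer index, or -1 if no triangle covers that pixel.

T0:
  2·area = 35  (B↔C swapped to make it positive)
  edge (0, 7)→(4, 10): d=(4,3) right/bottom  bias=-1
  edge (4, 10)→(7, 21): d=(3,11) right/bottom  bias=-1
  edge (7, 21)→(0, 7): d=(-7,-14) top-left  bias=+0
    (0,4)@(1, 9): e=[5,30,0] → █  [on edge]
    (1,4)@(3, 9): e=[-1,8,28] → ·
    (0,5)@(1, 11): e=[13,36,-14] → ·
    (1,5)@(3, 11): e=[7,14,14] → █
    (2,5)@(5, 11): e=[1,-8,42] → ·
    (1,6)@(3, 13): e=[15,20,0] → █  [on edge]
    (2,6)@(5, 13): e=[9,-2,28] → ·
    (1,7)@(3, 15): e=[23,26,-14] → ·
    (2,7)@(5, 15): e=[17,4,14] → █
    (3,7)@(7, 15): e=[11,-18,42] → ·
    (2,8)@(5, 17): e=[25,10,0] → █  [on edge]
    (3,8)@(7, 17): e=[19,-12,28] → ·
    (3,10)@(7, 21): e=[35,0,0] → ·  [on edge]
  covered (5 px):
    · · · ·
    · · · ·
    · · · ·
    · · · ·
    █ · · ·
    · █ · ·
    · █ · ·
    · · █ ·
    · · █ ·
    · · · ·
    · · · ·
    · · · ·
T1:
  2·area = 48
  edge (6, 2)→(0, 22): d=(-6,20) right/bottom  bias=-1
  edge (0, 22)→(0, 14): d=(0,-8) top-left  bias=+0
  edge (0, 14)→(6, 2): d=(6,-12) top-left  bias=+0
    (2,2)@(5, 5): e=[2,40,6] → █
    (3,2)@(7, 5): e=[-38,56,30] → ·
    (2,3)@(5, 7): e=[-10,40,18] → ·
    (1,4)@(3, 9): e=[18,24,6] → █
    (2,4)@(5, 9): e=[-22,40,30] → ·
    (1,5)@(3, 11): e=[6,24,18] → █
    (2,5)@(5, 11): e=[-34,40,42] → ·
    (0,6)@(1, 13): e=[34,8,6] → █
    (1,6)@(3, 13): e=[-6,24,30] → ·
    (0,7)@(1, 15): e=[22,8,18] → █
    (1,7)@(3, 15): e=[-18,24,42] → ·
    (0,8)@(1, 17): e=[10,8,30] → █
  covered (6 px):
    · · · ·
    · · · ·
    · · █ ·
    · · · ·
    · █ · ·
    · █ · ·
    █ · · ·
    █ · · ·
    █ · · ·
    · · · ·
    · · · ·
    · · · ·
T2:
  2·area = 40  (B↔C swapped to make it positive)
  edge (2, 12)→(6, 6): d=(4,-6) top-left  bias=+0
  edge (6, 6)→(6, 16): d=(0,10) right/bottom  bias=-1
  edge (6, 16)→(2, 12): d=(-4,-4) top-left  bias=+0
    (2,4)@(5, 9): e=[6,10,24] → █
    (3,4)@(7, 9): e=[18,-10,32] → ·
    (0,5)@(1, 11): e=[-10,50,0] → ·  [on edge]
    (1,5)@(3, 11): e=[2,30,8] → █
    (3,5)@(7, 11): e=[26,-10,24] → ·
    (1,6)@(3, 13): e=[10,30,0] → █  [on edge]
    (3,6)@(7, 13): e=[34,-10,16] → ·
    (1,7)@(3, 15): e=[18,30,-8] → ·
    (2,7)@(5, 15): e=[30,10,0] → █  [on edge]
    (3,7)@(7, 15): e=[42,-10,8] → ·
    (2,8)@(5, 17): e=[38,10,-8] → ·
    (3,8)@(7, 17): e=[50,-10,0] → ·  [on edge]
  covered (6 px):
    · · · ·
    · · · ·
    · · · ·
    · · · ·
    · · █ ·
    · █ █ ·
    · █ █ ·
    · · █ ·
    · · · ·
    · · · ·
    · · · ·
    · · · ·
T3:
  2·area = 66
  edge (8, 21)→(0, 18): d=(-8,-3) top-left  bias=+0
  edge (0, 18)→(6, 12): d=(6,-6) top-left  bias=+0
  edge (6, 12)→(8, 21): d=(2,9) right/bottom  bias=-1
    (3,5)@(7, 11): e=[77,0,-11] → ·  [on edge]
    (2,6)@(5, 13): e=[55,0,11] → █  [on edge]
    (3,6)@(7, 13): e=[61,12,-7] → ·
    (1,7)@(3, 15): e=[33,0,33] → █  [on edge]
    (3,7)@(7, 15): e=[45,24,-3] → ·
    (0,8)@(1, 17): e=[11,0,55] → █  [on edge]
    (3,8)@(7, 17): e=[29,36,1] → █
    (0,9)@(1, 19): e=[-5,12,59] → ·
    (1,9)@(3, 19): e=[1,24,41] → █
    (1,10)@(3, 21): e=[-15,36,45] → ·
    (2,10)@(5, 21): e=[-9,48,27] → ·
    (3,10)@(7, 21): e=[-3,60,9] → ·
  covered (10 px):
    · · · ·
    · · · ·
    · · · ·
    · · · ·
    · · · ·
    · · · ·
    · · █ ·
    · █ █ ·
    █ █ █ █
    · █ █ █
    · · · ·
    · · · ·

Z-buffer (winner per pixel, '.' = empty):
  . . . .
  . . . .
  . . 1 .
  . . . .
  0 1 2 .
  . 0 2 .
  1 0 3 .
  1 3 3 .
  3 3 3 3
  . 3 3 3
  . . . .
  . . . .

Answer: 1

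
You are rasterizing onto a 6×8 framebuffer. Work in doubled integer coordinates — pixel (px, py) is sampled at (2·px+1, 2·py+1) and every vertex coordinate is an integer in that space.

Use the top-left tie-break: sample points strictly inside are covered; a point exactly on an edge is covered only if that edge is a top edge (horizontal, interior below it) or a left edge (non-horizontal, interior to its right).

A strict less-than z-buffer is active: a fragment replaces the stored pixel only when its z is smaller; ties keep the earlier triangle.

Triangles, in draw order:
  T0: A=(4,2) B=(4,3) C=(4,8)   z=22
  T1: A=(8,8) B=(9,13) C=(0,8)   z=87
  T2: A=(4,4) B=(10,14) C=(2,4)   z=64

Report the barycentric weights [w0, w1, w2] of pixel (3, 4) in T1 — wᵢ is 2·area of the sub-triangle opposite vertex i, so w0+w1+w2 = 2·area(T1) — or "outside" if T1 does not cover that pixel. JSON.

T0:
  degenerate (2·area = 0) — covers nothing
T1:
  2·area = 40
  edge (8, 8)→(9, 13): d=(1,5) right/bottom  bias=-1
  edge (9, 13)→(0, 8): d=(-9,-5) top-left  bias=+0
  edge (0, 8)→(8, 8): d=(8,0) top-left  bias=+0
    (3,1)@(7, 3): e=[0,80,-40] → ·  [on edge]
    (1,4)@(3, 9): e=[26,6,8] → █
    (2,4)@(5, 9): e=[16,16,8] → █
    (3,4)@(7, 9): e=[6,26,8] → █
    (4,4)@(9, 9): e=[-4,36,8] → ·
    (1,5)@(3, 11): e=[28,-12,24] → ·
    (2,5)@(5, 11): e=[18,-2,24] → ·
    (3,5)@(7, 11): e=[8,8,24] → █
    (4,5)@(9, 11): e=[-2,18,24] → ·
    (3,6)@(7, 13): e=[10,-10,40] → ·
    (4,6)@(9, 13): e=[0,0,40] → ·  [on edge]
  covered (4 px):
    · · · · · ·
    · · · · · ·
    · · · · · ·
    · · · · · ·
    · █ █ █ · ·
    · · · █ · ·
    · · · · · ·
    · · · · · ·
T2:
  2·area = 20
  edge (4, 4)→(10, 14): d=(6,10) right/bottom  bias=-1
  edge (10, 14)→(2, 4): d=(-8,-10) top-left  bias=+0
  edge (2, 4)→(4, 4): d=(2,0) top-left  bias=+0
    (1,2)@(3, 5): e=[16,2,2] → █
    (2,2)@(5, 5): e=[-4,22,2] → ·
    (1,3)@(3, 7): e=[28,-14,6] → ·
    (2,3)@(5, 7): e=[8,6,6] → █
    (3,3)@(7, 7): e=[-12,26,6] → ·
    (2,4)@(5, 9): e=[20,-10,10] → ·
    (3,4)@(7, 9): e=[0,10,10] → ·  [on edge]
  covered (2 px):
    · · · · · ·
    · · · · · ·
    · █ · · · ·
    · · █ · · ·
    · · · · · ·
    · · · · · ·
    · · · · · ·
    · · · · · ·

Result: [26,8,6]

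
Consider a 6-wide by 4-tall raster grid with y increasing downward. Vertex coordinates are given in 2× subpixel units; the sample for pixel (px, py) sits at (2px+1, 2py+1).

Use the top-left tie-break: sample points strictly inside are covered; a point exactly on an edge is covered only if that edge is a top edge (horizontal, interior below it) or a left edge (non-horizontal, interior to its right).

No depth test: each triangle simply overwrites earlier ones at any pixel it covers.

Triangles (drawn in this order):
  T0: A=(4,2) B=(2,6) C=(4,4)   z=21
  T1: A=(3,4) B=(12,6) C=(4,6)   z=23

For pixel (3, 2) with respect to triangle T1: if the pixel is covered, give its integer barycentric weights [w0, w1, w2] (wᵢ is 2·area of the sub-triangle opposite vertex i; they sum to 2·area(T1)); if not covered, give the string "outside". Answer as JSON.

T0:
  2·area = 4  (B↔C swapped to make it positive)
  edge (4, 2)→(4, 4): d=(0,2) right/bottom  bias=-1
  edge (4, 4)→(2, 6): d=(-2,2) right/bottom  bias=-1
  edge (2, 6)→(4, 2): d=(2,-4) top-left  bias=+0
    (3,0)@(7, 1): e=[-6,0,10] → .  [on edge]
    (2,1)@(5, 3): e=[-2,0,6] → .  [on edge]
    (1,2)@(3, 5): e=[2,0,2] → .  [on edge]
    (0,3)@(1, 7): e=[6,0,-2] → .  [on edge]
  covered (0 px):
    . . . . . .
    . . . . . .
    . . . . . .
    . . . . . .
T1:
  2·area = 16
  edge (3, 4)→(12, 6): d=(9,2) right/bottom  bias=-1
  edge (12, 6)→(4, 6): d=(-8,0) right/bottom  bias=-1
  edge (4, 6)→(3, 4): d=(-1,-2) top-left  bias=+0
    (2,2)@(5, 5): e=[5,8,3] → X
    (3,2)@(7, 5): e=[1,8,7] → X
    (4,2)@(9, 5): e=[-3,8,11] → .
    (2,3)@(5, 7): e=[23,-8,1] → .
    (3,3)@(7, 7): e=[19,-8,5] → .
  covered (2 px):
    . . . . . .
    . . . . . .
    . . X X . .
    . . . . . .

Final: [8,7,1]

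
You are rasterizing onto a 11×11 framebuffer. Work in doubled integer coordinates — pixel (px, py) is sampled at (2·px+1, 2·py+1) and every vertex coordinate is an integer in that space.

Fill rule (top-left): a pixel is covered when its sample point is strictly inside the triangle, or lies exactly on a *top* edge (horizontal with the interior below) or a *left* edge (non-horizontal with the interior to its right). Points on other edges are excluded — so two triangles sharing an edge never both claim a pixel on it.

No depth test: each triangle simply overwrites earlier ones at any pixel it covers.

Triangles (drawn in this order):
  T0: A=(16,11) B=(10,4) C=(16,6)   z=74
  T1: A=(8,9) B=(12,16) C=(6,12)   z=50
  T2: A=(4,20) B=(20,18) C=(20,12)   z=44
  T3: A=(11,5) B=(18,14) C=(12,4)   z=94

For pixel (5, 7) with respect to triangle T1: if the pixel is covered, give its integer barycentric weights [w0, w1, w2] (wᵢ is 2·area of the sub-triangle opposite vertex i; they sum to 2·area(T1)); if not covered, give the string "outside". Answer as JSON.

T0:
  2·area = 30
  edge (16, 11)→(10, 4): d=(-6,-7) top-left  bias=+0
  edge (10, 4)→(16, 6): d=(6,2) right/bottom  bias=-1
  edge (16, 6)→(16, 11): d=(0,5) right/bottom  bias=-1
    (0,0)@(1, 1): e=[-45,0,75] → .  [on edge]
    (3,1)@(7, 3): e=[-15,0,45] → .  [on edge]
    (5,2)@(11, 5): e=[1,4,25] → X
    (6,2)@(13, 5): e=[15,0,15] → .  [on edge]
    (5,3)@(11, 7): e=[-11,16,25] → .
    (6,3)@(13, 7): e=[3,12,15] → X
    (7,3)@(15, 7): e=[17,8,5] → X
    (8,3)@(17, 7): e=[31,4,-5] → .
    (9,3)@(19, 7): e=[45,0,-15] → .  [on edge]
    (6,4)@(13, 9): e=[-9,24,15] → .
    (7,4)@(15, 9): e=[5,20,5] → X
    (8,4)@(17, 9): e=[19,16,-5] → .
  covered (4 px):
    . . . . . . . . . . .
    . . . . . . . . . . .
    . . . . . X . . . . .
    . . . . . . X X . . .
    . . . . . . . X . . .
    . . . . . . . . . . .
    . . . . . . . . . . .
    . . . . . . . . . . .
    . . . . . . . . . . .
    . . . . . . . . . . .
    . . . . . . . . . . .
T1:
  2·area = 26
  edge (8, 9)→(12, 16): d=(4,7) right/bottom  bias=-1
  edge (12, 16)→(6, 12): d=(-6,-4) top-left  bias=+0
  edge (6, 12)→(8, 9): d=(2,-3) top-left  bias=+0
    (3,5)@(7, 11): e=[15,10,1] → X
    (4,5)@(9, 11): e=[1,18,7] → X
    (5,5)@(11, 11): e=[-13,26,13] → .
    (3,6)@(7, 13): e=[23,-2,5] → .
    (4,6)@(9, 13): e=[9,6,11] → X
    (5,6)@(11, 13): e=[-5,14,17] → .
    (4,7)@(9, 15): e=[17,-6,15] → .
    (5,7)@(11, 15): e=[3,2,21] → X
    (6,7)@(13, 15): e=[-11,10,27] → .
    (5,8)@(11, 17): e=[11,-10,25] → .
  covered (4 px):
    . . . . . . . . . . .
    . . . . . . . . . . .
    . . . . . . . . . . .
    . . . . . . . . . . .
    . . . . . . . . . . .
    . . . X X . . . . . .
    . . . . X . . . . . .
    . . . . . X . . . . .
    . . . . . . . . . . .
    . . . . . . . . . . .
    . . . . . . . . . . .
T2:
  2·area = 96  (B↔C swapped to make it positive)
  edge (4, 20)→(20, 12): d=(16,-8) top-left  bias=+0
  edge (20, 12)→(20, 18): d=(0,6) right/bottom  bias=-1
  edge (20, 18)→(4, 20): d=(-16,2) right/bottom  bias=-1
    (9,6)@(19, 13): e=[8,6,82] → X
    (10,6)@(21, 13): e=[24,-6,78] → .
    (7,7)@(15, 15): e=[8,30,58] → X
    (8,7)@(17, 15): e=[24,18,54] → X
    (10,7)@(21, 15): e=[56,-6,46] → .
    (5,8)@(11, 17): e=[8,54,34] → X
    (6,8)@(13, 17): e=[24,42,30] → X
    (10,8)@(21, 17): e=[88,-6,14] → .
    (3,9)@(7, 19): e=[8,78,10] → X
    (4,9)@(9, 19): e=[24,66,6] → X
    (6,9)@(13, 19): e=[56,42,-2] → .
    (7,9)@(15, 19): e=[72,30,-6] → .
  covered (12 px):
    . . . . . . . . . . .
    . . . . . . . . . . .
    . . . . . . . . . . .
    . . . . . . . . . . .
    . . . . . . . . . . .
    . . . . . . . . . . .
    . . . . . . . . . X .
    . . . . . . . X X X .
    . . . . . X X X X X .
    . . . X X X . . . . .
    . . . . . . . . . . .
T3:
  2·area = 16  (B↔C swapped to make it positive)
  edge (11, 5)→(12, 4): d=(1,-1) top-left  bias=+0
  edge (12, 4)→(18, 14): d=(6,10) right/bottom  bias=-1
  edge (18, 14)→(11, 5): d=(-7,-9) top-left  bias=+0
    (7,0)@(15, 1): e=[0,-48,64] → .  [on edge]
    (6,1)@(13, 3): e=[0,-16,32] → .  [on edge]
    (5,2)@(11, 5): e=[0,16,0] → X  [on edge]
    (6,2)@(13, 5): e=[2,-4,18] → .
    (4,3)@(9, 7): e=[0,48,-32] → .  [on edge]
    (5,3)@(11, 7): e=[2,28,-14] → .
    (6,3)@(13, 7): e=[4,8,4] → X
    (7,3)@(15, 7): e=[6,-12,22] → .
    (3,4)@(7, 9): e=[0,80,-64] → .  [on edge]
    (6,4)@(13, 9): e=[6,20,-10] → .
    (7,4)@(15, 9): e=[8,0,8] → .  [on edge]
    (2,5)@(5, 11): e=[0,112,-96] → .  [on edge]
    (1,6)@(3, 13): e=[0,144,-128] → .  [on edge]
    (0,7)@(1, 15): e=[0,176,-160] → .  [on edge]
    (10,9)@(21, 19): e=[24,0,-8] → .  [on edge]
  covered (2 px):
    . . . . . . . . . . .
    . . . . . . . . . . .
    . . . . . X . . . . .
    . . . . . . X . . . .
    . . . . . . . . . . .
    . . . . . . . . . . .
    . . . . . . . . . . .
    . . . . . . . . . . .
    . . . . . . . . . . .
    . . . . . . . . . . .
    . . . . . . . . . . .

Answer: [2,21,3]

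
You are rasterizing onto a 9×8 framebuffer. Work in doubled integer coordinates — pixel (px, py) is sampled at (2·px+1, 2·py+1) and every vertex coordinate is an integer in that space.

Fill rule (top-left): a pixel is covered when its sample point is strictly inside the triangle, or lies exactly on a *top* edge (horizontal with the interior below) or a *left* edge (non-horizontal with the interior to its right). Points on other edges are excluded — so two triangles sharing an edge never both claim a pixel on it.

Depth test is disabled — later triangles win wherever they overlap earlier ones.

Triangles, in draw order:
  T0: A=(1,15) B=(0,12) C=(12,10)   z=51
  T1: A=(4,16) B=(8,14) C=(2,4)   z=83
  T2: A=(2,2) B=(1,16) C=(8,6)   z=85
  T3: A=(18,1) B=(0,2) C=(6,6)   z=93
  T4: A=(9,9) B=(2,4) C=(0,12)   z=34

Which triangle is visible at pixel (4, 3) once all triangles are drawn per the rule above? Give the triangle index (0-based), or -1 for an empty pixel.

T0:
  2·area = 38
  edge (1, 15)→(0, 12): d=(-1,-3) top-left  bias=+0
  edge (0, 12)→(12, 10): d=(12,-2) top-left  bias=+0
  edge (12, 10)→(1, 15): d=(-11,5) right/bottom  bias=-1
    (3,5)@(7, 11): e=[22,2,14] → X
    (4,5)@(9, 11): e=[28,6,4] → X
    (5,5)@(11, 11): e=[34,10,-6] → .
    (0,6)@(1, 13): e=[2,14,22] → X
    (1,6)@(3, 13): e=[8,18,12] → X
    (2,6)@(5, 13): e=[14,22,2] → X
    (3,6)@(7, 13): e=[20,26,-8] → .
    (4,6)@(9, 13): e=[26,30,-18] → .
    (0,7)@(1, 15): e=[0,38,0] → .  [on edge]
    (1,7)@(3, 15): e=[6,42,-10] → .
    (2,7)@(5, 15): e=[12,46,-20] → .
  covered (5 px):
    . . . . . . . . .
    . . . . . . . . .
    . . . . . . . . .
    . . . . . . . . .
    . . . . . . . . .
    . . . X X . . . .
    X X X . . . . . .
    . . . . . . . . .
T1:
  2·area = 52  (B↔C swapped to make it positive)
  edge (4, 16)→(2, 4): d=(-2,-12) top-left  bias=+0
  edge (2, 4)→(8, 14): d=(6,10) right/bottom  bias=-1
  edge (8, 14)→(4, 16): d=(-4,2) right/bottom  bias=-1
    (1,3)@(3, 7): e=[6,8,38] → X
    (2,3)@(5, 7): e=[30,-12,34] → .
    (1,4)@(3, 9): e=[2,20,30] → X
    (2,4)@(5, 9): e=[26,0,26] → .  [on edge]
    (1,5)@(3, 11): e=[-2,32,22] → .
    (2,5)@(5, 11): e=[22,12,18] → X
    (3,5)@(7, 11): e=[46,-8,14] → .
    (2,6)@(5, 13): e=[18,24,10] → X
    (3,6)@(7, 13): e=[42,4,6] → X
    (4,6)@(9, 13): e=[66,-16,2] → .
    (2,7)@(5, 15): e=[14,36,2] → X
    (3,7)@(7, 15): e=[38,16,-2] → .
  covered (6 px):
    . . . . . . . . .
    . . . . . . . . .
    . . . . . . . . .
    . X . . . . . . .
    . X . . . . . . .
    . . X . . . . . .
    . . X X . . . . .
    . . X . . . . . .
T2:
  2·area = 88  (B↔C swapped to make it positive)
  edge (2, 2)→(8, 6): d=(6,4) right/bottom  bias=-1
  edge (8, 6)→(1, 16): d=(-7,10) right/bottom  bias=-1
  edge (1, 16)→(2, 2): d=(1,-14) top-left  bias=+0
    (1,1)@(3, 3): e=[2,71,15] → X
    (2,1)@(5, 3): e=[-6,51,43] → .
    (1,2)@(3, 5): e=[14,57,17] → X
    (2,2)@(5, 5): e=[6,37,45] → X
    (3,2)@(7, 5): e=[-2,17,73] → .
    (1,3)@(3, 7): e=[26,43,19] → X
    (3,3)@(7, 7): e=[10,3,75] → X
    (4,3)@(9, 7): e=[2,-17,103] → .
    (1,4)@(3, 9): e=[38,29,21] → X
    (3,4)@(7, 9): e=[22,-11,77] → .
    (1,5)@(3, 11): e=[50,15,23] → X
    (2,5)@(5, 11): e=[42,-5,51] → .
  covered (10 px):
    . . . . . . . . .
    . X . . . . . . .
    . X X . . . . . .
    . X X X . . . . .
    . X X . . . . . .
    . X . . . . . . .
    . X . . . . . . .
    . . . . . . . . .
T3:
  2·area = 78  (B↔C swapped to make it positive)
  edge (18, 1)→(6, 6): d=(-12,5) right/bottom  bias=-1
  edge (6, 6)→(0, 2): d=(-6,-4) top-left  bias=+0
  edge (0, 2)→(18, 1): d=(18,-1) top-left  bias=+0
    (1,1)@(3, 3): e=[51,6,21] → X
    (2,1)@(5, 3): e=[41,14,23] → X
    (3,1)@(7, 3): e=[31,22,25] → X
    (4,1)@(9, 3): e=[21,30,27] → X
    (5,1)@(11, 3): e=[11,38,29] → X
    (6,1)@(13, 3): e=[1,46,31] → X
    (7,1)@(15, 3): e=[-9,54,33] → .
    (1,2)@(3, 5): e=[27,-6,57] → .
    (2,2)@(5, 5): e=[17,2,59] → X
    (4,2)@(9, 5): e=[-3,18,63] → .
    (5,2)@(11, 5): e=[-13,26,65] → .
    (6,2)@(13, 5): e=[-23,34,67] → .
  covered (8 px):
    . . . . . . . . .
    . X X X X X X . .
    . . X X . . . . .
    . . . . . . . . .
    . . . . . . . . .
    . . . . . . . . .
    . . . . . . . . .
    . . . . . . . . .
T4:
  2·area = 66  (B↔C swapped to make it positive)
  edge (9, 9)→(0, 12): d=(-9,3) right/bottom  bias=-1
  edge (0, 12)→(2, 4): d=(2,-8) top-left  bias=+0
  edge (2, 4)→(9, 9): d=(7,5) right/bottom  bias=-1
    (1,2)@(3, 5): e=[54,10,2] → X
    (2,2)@(5, 5): e=[48,26,-8] → .
    (1,3)@(3, 7): e=[36,14,16] → X
    (2,3)@(5, 7): e=[30,30,6] → X
    (3,3)@(7, 7): e=[24,46,-4] → .
    (7,3)@(15, 7): e=[0,110,-44] → .  [on edge]
    (0,4)@(1, 9): e=[24,2,40] → X
    (3,4)@(7, 9): e=[6,50,10] → X
    (4,4)@(9, 9): e=[0,66,0] → .  [on edge]
    (0,5)@(1, 11): e=[6,6,54] → X
    (1,5)@(3, 11): e=[0,22,44] → .  [on edge]
    (2,5)@(5, 11): e=[-6,38,34] → .
  covered (8 px):
    . . . . . . . . .
    . . . . . . . . .
    . X . . . . . . .
    . X X . . . . . .
    X X X X . . . . .
    X . . . . . . . .
    . . . . . . . . .
    . . . . . . . . .

Z-buffer (winner per pixel, '.' = empty):
  . . . . . . . . .
  . 3 3 3 3 3 3 . .
  . 4 3 3 . . . . .
  . 4 4 2 . . . . .
  4 4 4 4 . . . . .
  4 2 1 0 0 . . . .
  0 2 1 1 . . . . .
  . . 1 . . . . . .

Final: -1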